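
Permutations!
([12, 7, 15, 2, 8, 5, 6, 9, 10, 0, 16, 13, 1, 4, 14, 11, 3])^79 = (0 9 7 1 12)(2 16 8 13 15 3 10 4 11)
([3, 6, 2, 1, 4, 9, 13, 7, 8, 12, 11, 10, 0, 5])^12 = [13, 9, 2, 5, 4, 3, 12, 7, 8, 1, 10, 11, 6, 0]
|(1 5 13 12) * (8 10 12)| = 6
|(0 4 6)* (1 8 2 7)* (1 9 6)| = 8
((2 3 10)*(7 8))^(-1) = (2 10 3)(7 8)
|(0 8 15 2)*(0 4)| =5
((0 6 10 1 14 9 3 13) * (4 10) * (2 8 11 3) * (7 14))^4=((0 6 4 10 1 7 14 9 2 8 11 3 13))^4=(0 1 2 13 10 9 3 4 14 11 6 7 8)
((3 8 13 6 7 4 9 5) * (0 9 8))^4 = (4 7 6 13 8)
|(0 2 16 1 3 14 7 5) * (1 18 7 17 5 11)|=11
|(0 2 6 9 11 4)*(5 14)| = |(0 2 6 9 11 4)(5 14)| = 6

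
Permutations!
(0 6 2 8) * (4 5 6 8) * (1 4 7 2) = [8, 4, 7, 3, 5, 6, 1, 2, 0] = (0 8)(1 4 5 6)(2 7)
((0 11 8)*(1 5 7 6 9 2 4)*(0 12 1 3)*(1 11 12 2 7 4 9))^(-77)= (0 6 11 5 2 3 7 12 1 8 4 9)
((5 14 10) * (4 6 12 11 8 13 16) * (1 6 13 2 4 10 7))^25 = ((1 6 12 11 8 2 4 13 16 10 5 14 7))^25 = (1 7 14 5 10 16 13 4 2 8 11 12 6)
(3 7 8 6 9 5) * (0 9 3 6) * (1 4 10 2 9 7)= (0 7 8)(1 4 10 2 9 5 6 3)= [7, 4, 9, 1, 10, 6, 3, 8, 0, 5, 2]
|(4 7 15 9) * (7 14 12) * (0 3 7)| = |(0 3 7 15 9 4 14 12)| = 8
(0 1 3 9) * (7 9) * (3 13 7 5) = (0 1 13 7 9)(3 5) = [1, 13, 2, 5, 4, 3, 6, 9, 8, 0, 10, 11, 12, 7]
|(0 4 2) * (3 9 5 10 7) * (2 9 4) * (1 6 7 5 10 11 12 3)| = 42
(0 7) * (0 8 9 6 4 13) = (0 7 8 9 6 4 13) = [7, 1, 2, 3, 13, 5, 4, 8, 9, 6, 10, 11, 12, 0]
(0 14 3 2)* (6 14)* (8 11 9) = (0 6 14 3 2)(8 11 9) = [6, 1, 0, 2, 4, 5, 14, 7, 11, 8, 10, 9, 12, 13, 3]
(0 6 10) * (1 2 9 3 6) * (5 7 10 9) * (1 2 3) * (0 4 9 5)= (0 2)(1 3 6 5 7 10 4 9)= [2, 3, 0, 6, 9, 7, 5, 10, 8, 1, 4]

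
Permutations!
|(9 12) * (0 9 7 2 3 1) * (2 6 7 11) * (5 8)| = 14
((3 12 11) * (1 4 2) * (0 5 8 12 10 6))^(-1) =((0 5 8 12 11 3 10 6)(1 4 2))^(-1) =(0 6 10 3 11 12 8 5)(1 2 4)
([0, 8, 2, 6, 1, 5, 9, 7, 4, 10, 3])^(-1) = (1 4 8)(3 10 9 6)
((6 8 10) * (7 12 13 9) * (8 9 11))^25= ((6 9 7 12 13 11 8 10))^25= (6 9 7 12 13 11 8 10)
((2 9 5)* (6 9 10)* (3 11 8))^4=(2 5 9 6 10)(3 11 8)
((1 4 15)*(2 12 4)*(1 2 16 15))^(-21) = (1 2)(4 15)(12 16)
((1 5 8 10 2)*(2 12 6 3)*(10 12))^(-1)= (1 2 3 6 12 8 5)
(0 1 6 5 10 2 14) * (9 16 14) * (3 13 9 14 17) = (0 1 6 5 10 2 14)(3 13 9 16 17) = [1, 6, 14, 13, 4, 10, 5, 7, 8, 16, 2, 11, 12, 9, 0, 15, 17, 3]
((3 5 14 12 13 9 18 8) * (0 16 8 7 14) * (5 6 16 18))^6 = ((0 18 7 14 12 13 9 5)(3 6 16 8))^6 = (0 9 12 7)(3 16)(5 13 14 18)(6 8)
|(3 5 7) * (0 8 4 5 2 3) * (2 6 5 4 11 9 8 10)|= |(0 10 2 3 6 5 7)(8 11 9)|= 21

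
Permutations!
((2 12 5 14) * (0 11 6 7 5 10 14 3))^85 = (0 11 6 7 5 3)(2 12 10 14)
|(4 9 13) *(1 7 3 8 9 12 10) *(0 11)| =18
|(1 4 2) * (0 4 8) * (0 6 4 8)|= 6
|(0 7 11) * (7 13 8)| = 5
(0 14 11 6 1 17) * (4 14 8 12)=(0 8 12 4 14 11 6 1 17)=[8, 17, 2, 3, 14, 5, 1, 7, 12, 9, 10, 6, 4, 13, 11, 15, 16, 0]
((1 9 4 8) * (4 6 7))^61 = (1 9 6 7 4 8)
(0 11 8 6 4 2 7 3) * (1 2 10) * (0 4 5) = (0 11 8 6 5)(1 2 7 3 4 10) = [11, 2, 7, 4, 10, 0, 5, 3, 6, 9, 1, 8]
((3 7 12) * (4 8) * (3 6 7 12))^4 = (12)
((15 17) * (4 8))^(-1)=((4 8)(15 17))^(-1)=(4 8)(15 17)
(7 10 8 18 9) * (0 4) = (0 4)(7 10 8 18 9) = [4, 1, 2, 3, 0, 5, 6, 10, 18, 7, 8, 11, 12, 13, 14, 15, 16, 17, 9]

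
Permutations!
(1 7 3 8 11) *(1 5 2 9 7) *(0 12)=(0 12)(2 9 7 3 8 11 5)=[12, 1, 9, 8, 4, 2, 6, 3, 11, 7, 10, 5, 0]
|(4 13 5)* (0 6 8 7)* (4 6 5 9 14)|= 20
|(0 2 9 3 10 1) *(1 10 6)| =6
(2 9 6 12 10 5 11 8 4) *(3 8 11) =(2 9 6 12 10 5 3 8 4) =[0, 1, 9, 8, 2, 3, 12, 7, 4, 6, 5, 11, 10]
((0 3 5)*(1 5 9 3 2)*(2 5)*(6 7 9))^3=((0 5)(1 2)(3 6 7 9))^3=(0 5)(1 2)(3 9 7 6)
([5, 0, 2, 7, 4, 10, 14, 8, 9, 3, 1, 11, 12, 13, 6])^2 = (14)(0 10)(1 5)(3 8)(7 9)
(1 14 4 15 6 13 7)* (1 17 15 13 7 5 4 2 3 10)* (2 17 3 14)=[0, 2, 14, 10, 13, 4, 7, 3, 8, 9, 1, 11, 12, 5, 17, 6, 16, 15]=(1 2 14 17 15 6 7 3 10)(4 13 5)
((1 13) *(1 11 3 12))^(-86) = (1 12 3 11 13)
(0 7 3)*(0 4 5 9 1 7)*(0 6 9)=(0 6 9 1 7 3 4 5)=[6, 7, 2, 4, 5, 0, 9, 3, 8, 1]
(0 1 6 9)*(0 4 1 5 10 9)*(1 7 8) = (0 5 10 9 4 7 8 1 6) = [5, 6, 2, 3, 7, 10, 0, 8, 1, 4, 9]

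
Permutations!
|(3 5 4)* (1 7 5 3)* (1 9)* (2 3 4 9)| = 12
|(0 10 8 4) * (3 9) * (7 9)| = 12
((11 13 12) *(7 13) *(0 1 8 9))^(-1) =(0 9 8 1)(7 11 12 13)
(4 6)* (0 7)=(0 7)(4 6)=[7, 1, 2, 3, 6, 5, 4, 0]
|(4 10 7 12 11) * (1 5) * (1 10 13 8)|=9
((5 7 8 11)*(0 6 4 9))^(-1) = ((0 6 4 9)(5 7 8 11))^(-1) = (0 9 4 6)(5 11 8 7)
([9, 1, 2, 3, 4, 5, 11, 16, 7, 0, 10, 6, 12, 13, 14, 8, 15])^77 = [9, 1, 2, 3, 4, 5, 11, 16, 7, 0, 10, 6, 12, 13, 14, 8, 15]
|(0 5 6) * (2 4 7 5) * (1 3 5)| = |(0 2 4 7 1 3 5 6)| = 8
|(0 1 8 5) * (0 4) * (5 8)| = 4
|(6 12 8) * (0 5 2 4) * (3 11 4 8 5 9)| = 5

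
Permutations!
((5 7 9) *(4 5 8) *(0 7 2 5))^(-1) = ((0 7 9 8 4)(2 5))^(-1) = (0 4 8 9 7)(2 5)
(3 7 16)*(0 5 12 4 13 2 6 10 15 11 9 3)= (0 5 12 4 13 2 6 10 15 11 9 3 7 16)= [5, 1, 6, 7, 13, 12, 10, 16, 8, 3, 15, 9, 4, 2, 14, 11, 0]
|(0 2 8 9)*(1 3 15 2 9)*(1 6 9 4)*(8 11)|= 10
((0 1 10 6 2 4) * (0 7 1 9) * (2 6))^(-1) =((0 9)(1 10 2 4 7))^(-1) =(0 9)(1 7 4 2 10)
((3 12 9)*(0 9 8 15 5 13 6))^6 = (0 5 12)(3 6 15)(8 9 13)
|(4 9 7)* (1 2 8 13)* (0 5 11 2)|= 21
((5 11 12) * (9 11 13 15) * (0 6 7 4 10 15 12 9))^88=(0 10 7)(4 6 15)(5 13 12)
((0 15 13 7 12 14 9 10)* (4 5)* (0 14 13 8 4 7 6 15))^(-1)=((4 5 7 12 13 6 15 8)(9 10 14))^(-1)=(4 8 15 6 13 12 7 5)(9 14 10)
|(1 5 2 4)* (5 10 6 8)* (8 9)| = 8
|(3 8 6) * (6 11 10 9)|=6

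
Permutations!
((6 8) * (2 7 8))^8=((2 7 8 6))^8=(8)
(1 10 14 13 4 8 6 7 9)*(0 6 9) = [6, 10, 2, 3, 8, 5, 7, 0, 9, 1, 14, 11, 12, 4, 13] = (0 6 7)(1 10 14 13 4 8 9)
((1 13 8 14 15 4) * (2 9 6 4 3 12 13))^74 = ((1 2 9 6 4)(3 12 13 8 14 15))^74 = (1 4 6 9 2)(3 13 14)(8 15 12)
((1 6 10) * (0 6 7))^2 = (0 10 7 6 1)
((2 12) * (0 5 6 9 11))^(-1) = ((0 5 6 9 11)(2 12))^(-1) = (0 11 9 6 5)(2 12)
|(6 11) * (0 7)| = 2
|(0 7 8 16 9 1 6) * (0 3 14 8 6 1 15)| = |(0 7 6 3 14 8 16 9 15)| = 9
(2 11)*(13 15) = [0, 1, 11, 3, 4, 5, 6, 7, 8, 9, 10, 2, 12, 15, 14, 13] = (2 11)(13 15)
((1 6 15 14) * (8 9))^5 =(1 6 15 14)(8 9)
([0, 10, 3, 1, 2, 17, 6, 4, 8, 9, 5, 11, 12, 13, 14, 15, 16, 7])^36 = [0, 7, 5, 17, 10, 2, 6, 1, 8, 9, 4, 11, 12, 13, 14, 15, 16, 3]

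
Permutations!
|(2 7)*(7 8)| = |(2 8 7)| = 3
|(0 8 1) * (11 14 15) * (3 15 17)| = |(0 8 1)(3 15 11 14 17)| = 15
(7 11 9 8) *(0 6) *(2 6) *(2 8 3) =(0 8 7 11 9 3 2 6) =[8, 1, 6, 2, 4, 5, 0, 11, 7, 3, 10, 9]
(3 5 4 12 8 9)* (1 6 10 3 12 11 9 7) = [0, 6, 2, 5, 11, 4, 10, 1, 7, 12, 3, 9, 8] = (1 6 10 3 5 4 11 9 12 8 7)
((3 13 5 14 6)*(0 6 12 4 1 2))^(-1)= (0 2 1 4 12 14 5 13 3 6)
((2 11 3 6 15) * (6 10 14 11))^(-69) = ((2 6 15)(3 10 14 11))^(-69) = (15)(3 11 14 10)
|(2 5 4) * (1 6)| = |(1 6)(2 5 4)| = 6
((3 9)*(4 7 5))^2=((3 9)(4 7 5))^2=(9)(4 5 7)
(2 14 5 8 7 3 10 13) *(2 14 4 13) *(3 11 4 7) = (2 7 11 4 13 14 5 8 3 10) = [0, 1, 7, 10, 13, 8, 6, 11, 3, 9, 2, 4, 12, 14, 5]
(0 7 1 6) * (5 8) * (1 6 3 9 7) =[1, 3, 2, 9, 4, 8, 0, 6, 5, 7] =(0 1 3 9 7 6)(5 8)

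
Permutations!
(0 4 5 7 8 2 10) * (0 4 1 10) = [1, 10, 0, 3, 5, 7, 6, 8, 2, 9, 4] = (0 1 10 4 5 7 8 2)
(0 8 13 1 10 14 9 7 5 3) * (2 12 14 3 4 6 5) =(0 8 13 1 10 3)(2 12 14 9 7)(4 6 5) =[8, 10, 12, 0, 6, 4, 5, 2, 13, 7, 3, 11, 14, 1, 9]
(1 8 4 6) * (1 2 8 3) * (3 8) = (1 8 4 6 2 3) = [0, 8, 3, 1, 6, 5, 2, 7, 4]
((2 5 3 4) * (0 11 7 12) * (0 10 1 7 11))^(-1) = (1 10 12 7)(2 4 3 5)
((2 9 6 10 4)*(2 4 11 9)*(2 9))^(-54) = ((2 9 6 10 11))^(-54) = (2 9 6 10 11)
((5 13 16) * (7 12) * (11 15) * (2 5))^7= ((2 5 13 16)(7 12)(11 15))^7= (2 16 13 5)(7 12)(11 15)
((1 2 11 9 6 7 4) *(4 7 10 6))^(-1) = (1 4 9 11 2)(6 10)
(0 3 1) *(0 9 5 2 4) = [3, 9, 4, 1, 0, 2, 6, 7, 8, 5] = (0 3 1 9 5 2 4)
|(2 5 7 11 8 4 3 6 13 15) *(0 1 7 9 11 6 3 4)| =11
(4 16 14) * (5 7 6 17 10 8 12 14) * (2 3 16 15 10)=(2 3 16 5 7 6 17)(4 15 10 8 12 14)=[0, 1, 3, 16, 15, 7, 17, 6, 12, 9, 8, 11, 14, 13, 4, 10, 5, 2]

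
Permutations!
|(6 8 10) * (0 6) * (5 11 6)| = |(0 5 11 6 8 10)| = 6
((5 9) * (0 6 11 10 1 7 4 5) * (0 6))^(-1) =(1 10 11 6 9 5 4 7)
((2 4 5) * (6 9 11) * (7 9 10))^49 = ((2 4 5)(6 10 7 9 11))^49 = (2 4 5)(6 11 9 7 10)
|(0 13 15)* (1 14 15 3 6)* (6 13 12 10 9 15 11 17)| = 10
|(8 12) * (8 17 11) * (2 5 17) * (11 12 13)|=12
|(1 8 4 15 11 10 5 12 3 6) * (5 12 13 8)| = |(1 5 13 8 4 15 11 10 12 3 6)| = 11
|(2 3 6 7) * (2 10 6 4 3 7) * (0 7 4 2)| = |(0 7 10 6)(2 4 3)| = 12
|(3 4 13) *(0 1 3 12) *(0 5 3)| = 10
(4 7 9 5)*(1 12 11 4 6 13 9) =[0, 12, 2, 3, 7, 6, 13, 1, 8, 5, 10, 4, 11, 9] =(1 12 11 4 7)(5 6 13 9)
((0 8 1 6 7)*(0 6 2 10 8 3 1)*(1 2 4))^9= (0 8 10 2 3)(1 4)(6 7)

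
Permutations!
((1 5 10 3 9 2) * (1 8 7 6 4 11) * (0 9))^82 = ((0 9 2 8 7 6 4 11 1 5 10 3))^82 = (0 10 1 4 7 2)(3 5 11 6 8 9)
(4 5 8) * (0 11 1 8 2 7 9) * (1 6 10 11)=(0 1 8 4 5 2 7 9)(6 10 11)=[1, 8, 7, 3, 5, 2, 10, 9, 4, 0, 11, 6]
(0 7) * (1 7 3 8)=(0 3 8 1 7)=[3, 7, 2, 8, 4, 5, 6, 0, 1]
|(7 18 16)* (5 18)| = 4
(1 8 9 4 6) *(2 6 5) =[0, 8, 6, 3, 5, 2, 1, 7, 9, 4] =(1 8 9 4 5 2 6)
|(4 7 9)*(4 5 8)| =5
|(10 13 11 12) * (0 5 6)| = 12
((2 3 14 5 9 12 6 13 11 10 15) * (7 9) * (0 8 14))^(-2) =((0 8 14 5 7 9 12 6 13 11 10 15 2 3))^(-2) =(0 2 10 13 12 7 14)(3 15 11 6 9 5 8)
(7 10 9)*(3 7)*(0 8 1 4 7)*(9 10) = (10)(0 8 1 4 7 9 3) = [8, 4, 2, 0, 7, 5, 6, 9, 1, 3, 10]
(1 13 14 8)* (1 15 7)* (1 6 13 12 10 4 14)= (1 12 10 4 14 8 15 7 6 13)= [0, 12, 2, 3, 14, 5, 13, 6, 15, 9, 4, 11, 10, 1, 8, 7]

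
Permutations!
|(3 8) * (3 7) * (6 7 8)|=3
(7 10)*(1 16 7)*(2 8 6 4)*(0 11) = [11, 16, 8, 3, 2, 5, 4, 10, 6, 9, 1, 0, 12, 13, 14, 15, 7] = (0 11)(1 16 7 10)(2 8 6 4)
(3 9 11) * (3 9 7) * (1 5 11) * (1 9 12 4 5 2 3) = (1 2 3 7)(4 5 11 12) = [0, 2, 3, 7, 5, 11, 6, 1, 8, 9, 10, 12, 4]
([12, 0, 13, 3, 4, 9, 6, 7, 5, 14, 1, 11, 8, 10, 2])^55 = [14, 9, 12, 3, 4, 10, 6, 7, 13, 1, 5, 11, 2, 8, 0]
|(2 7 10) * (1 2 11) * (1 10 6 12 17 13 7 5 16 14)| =10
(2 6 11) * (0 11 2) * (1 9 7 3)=(0 11)(1 9 7 3)(2 6)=[11, 9, 6, 1, 4, 5, 2, 3, 8, 7, 10, 0]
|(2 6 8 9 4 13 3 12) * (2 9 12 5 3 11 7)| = |(2 6 8 12 9 4 13 11 7)(3 5)| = 18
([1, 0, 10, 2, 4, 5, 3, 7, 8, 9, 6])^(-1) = (0 1)(2 3 6 10)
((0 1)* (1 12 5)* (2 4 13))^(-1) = ((0 12 5 1)(2 4 13))^(-1) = (0 1 5 12)(2 13 4)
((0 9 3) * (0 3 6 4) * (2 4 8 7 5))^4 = (0 7)(2 6)(4 8)(5 9)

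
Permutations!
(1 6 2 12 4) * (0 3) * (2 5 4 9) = [3, 6, 12, 0, 1, 4, 5, 7, 8, 2, 10, 11, 9] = (0 3)(1 6 5 4)(2 12 9)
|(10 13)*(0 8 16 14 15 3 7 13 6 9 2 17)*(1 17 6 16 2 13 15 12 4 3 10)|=|(0 8 2 6 9 13 1 17)(3 7 15 10 16 14 12 4)|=8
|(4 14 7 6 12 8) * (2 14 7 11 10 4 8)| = |(2 14 11 10 4 7 6 12)| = 8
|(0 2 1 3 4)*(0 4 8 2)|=4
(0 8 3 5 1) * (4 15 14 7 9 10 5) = (0 8 3 4 15 14 7 9 10 5 1) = [8, 0, 2, 4, 15, 1, 6, 9, 3, 10, 5, 11, 12, 13, 7, 14]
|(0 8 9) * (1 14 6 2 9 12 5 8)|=|(0 1 14 6 2 9)(5 8 12)|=6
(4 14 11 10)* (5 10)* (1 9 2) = (1 9 2)(4 14 11 5 10) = [0, 9, 1, 3, 14, 10, 6, 7, 8, 2, 4, 5, 12, 13, 11]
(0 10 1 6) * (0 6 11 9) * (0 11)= (0 10 1)(9 11)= [10, 0, 2, 3, 4, 5, 6, 7, 8, 11, 1, 9]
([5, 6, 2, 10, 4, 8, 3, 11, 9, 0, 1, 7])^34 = (11)(0 8)(1 3)(5 9)(6 10)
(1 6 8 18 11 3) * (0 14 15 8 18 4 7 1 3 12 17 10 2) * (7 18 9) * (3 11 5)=[14, 6, 0, 11, 18, 3, 9, 1, 4, 7, 2, 12, 17, 13, 15, 8, 16, 10, 5]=(0 14 15 8 4 18 5 3 11 12 17 10 2)(1 6 9 7)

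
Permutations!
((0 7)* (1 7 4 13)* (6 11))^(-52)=((0 4 13 1 7)(6 11))^(-52)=(0 1 4 7 13)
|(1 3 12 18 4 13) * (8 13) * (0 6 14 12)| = |(0 6 14 12 18 4 8 13 1 3)| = 10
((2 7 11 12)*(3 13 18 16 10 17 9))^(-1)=((2 7 11 12)(3 13 18 16 10 17 9))^(-1)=(2 12 11 7)(3 9 17 10 16 18 13)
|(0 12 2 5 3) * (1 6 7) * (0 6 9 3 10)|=5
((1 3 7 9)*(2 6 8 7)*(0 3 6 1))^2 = (0 2 6 7)(1 8 9 3)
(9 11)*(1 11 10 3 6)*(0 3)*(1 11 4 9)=(0 3 6 11 1 4 9 10)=[3, 4, 2, 6, 9, 5, 11, 7, 8, 10, 0, 1]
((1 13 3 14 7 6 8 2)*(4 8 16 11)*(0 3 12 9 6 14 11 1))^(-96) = (16)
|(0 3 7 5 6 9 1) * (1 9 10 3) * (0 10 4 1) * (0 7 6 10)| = 8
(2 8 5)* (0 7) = [7, 1, 8, 3, 4, 2, 6, 0, 5] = (0 7)(2 8 5)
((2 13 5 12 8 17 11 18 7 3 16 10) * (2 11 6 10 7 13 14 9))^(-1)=((2 14 9)(3 16 7)(5 12 8 17 6 10 11 18 13))^(-1)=(2 9 14)(3 7 16)(5 13 18 11 10 6 17 8 12)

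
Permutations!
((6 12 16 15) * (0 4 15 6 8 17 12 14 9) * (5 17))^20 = ((0 4 15 8 5 17 12 16 6 14 9))^20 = (0 14 16 17 8 4 9 6 12 5 15)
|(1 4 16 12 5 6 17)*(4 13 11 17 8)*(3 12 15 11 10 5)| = |(1 13 10 5 6 8 4 16 15 11 17)(3 12)| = 22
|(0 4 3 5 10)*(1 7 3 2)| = |(0 4 2 1 7 3 5 10)| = 8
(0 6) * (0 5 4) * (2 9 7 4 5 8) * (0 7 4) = [6, 1, 9, 3, 7, 5, 8, 0, 2, 4] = (0 6 8 2 9 4 7)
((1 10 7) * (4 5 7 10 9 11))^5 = (1 7 5 4 11 9)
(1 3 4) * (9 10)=[0, 3, 2, 4, 1, 5, 6, 7, 8, 10, 9]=(1 3 4)(9 10)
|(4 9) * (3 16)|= |(3 16)(4 9)|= 2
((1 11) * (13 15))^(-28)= ((1 11)(13 15))^(-28)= (15)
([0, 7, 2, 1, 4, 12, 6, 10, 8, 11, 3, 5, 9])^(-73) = [0, 3, 2, 10, 4, 11, 6, 1, 8, 12, 7, 9, 5]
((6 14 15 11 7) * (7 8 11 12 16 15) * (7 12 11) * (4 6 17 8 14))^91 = (4 6)(7 17 8)(11 14 12 16 15)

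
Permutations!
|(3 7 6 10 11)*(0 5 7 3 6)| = |(0 5 7)(6 10 11)| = 3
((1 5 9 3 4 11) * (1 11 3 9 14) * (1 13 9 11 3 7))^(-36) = (14)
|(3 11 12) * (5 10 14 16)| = 12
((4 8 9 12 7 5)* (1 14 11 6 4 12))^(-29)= ((1 14 11 6 4 8 9)(5 12 7))^(-29)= (1 9 8 4 6 11 14)(5 12 7)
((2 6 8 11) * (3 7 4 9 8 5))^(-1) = ((2 6 5 3 7 4 9 8 11))^(-1) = (2 11 8 9 4 7 3 5 6)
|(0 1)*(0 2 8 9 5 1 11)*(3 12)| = |(0 11)(1 2 8 9 5)(3 12)| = 10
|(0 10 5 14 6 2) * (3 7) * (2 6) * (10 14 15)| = 6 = |(0 14 2)(3 7)(5 15 10)|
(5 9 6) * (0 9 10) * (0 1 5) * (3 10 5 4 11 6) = (0 9 3 10 1 4 11 6) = [9, 4, 2, 10, 11, 5, 0, 7, 8, 3, 1, 6]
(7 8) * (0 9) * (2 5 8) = (0 9)(2 5 8 7) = [9, 1, 5, 3, 4, 8, 6, 2, 7, 0]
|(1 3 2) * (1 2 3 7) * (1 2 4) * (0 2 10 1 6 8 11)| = 6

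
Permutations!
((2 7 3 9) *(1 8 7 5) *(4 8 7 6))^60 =(9)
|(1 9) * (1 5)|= 3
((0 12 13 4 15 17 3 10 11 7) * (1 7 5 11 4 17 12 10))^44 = (0 12 1 4 17)(3 10 13 7 15)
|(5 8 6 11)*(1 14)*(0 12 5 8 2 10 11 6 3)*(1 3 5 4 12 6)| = 10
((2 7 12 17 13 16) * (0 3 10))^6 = ((0 3 10)(2 7 12 17 13 16))^6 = (17)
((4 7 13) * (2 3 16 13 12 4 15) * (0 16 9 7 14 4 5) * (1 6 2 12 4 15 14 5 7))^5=((0 16 13 14 15 12 7 4 5)(1 6 2 3 9))^5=(0 12 16 7 13 4 14 5 15)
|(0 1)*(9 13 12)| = 6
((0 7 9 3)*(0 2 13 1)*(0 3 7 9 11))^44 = (13)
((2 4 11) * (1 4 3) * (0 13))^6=((0 13)(1 4 11 2 3))^6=(13)(1 4 11 2 3)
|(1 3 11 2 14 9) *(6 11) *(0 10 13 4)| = 28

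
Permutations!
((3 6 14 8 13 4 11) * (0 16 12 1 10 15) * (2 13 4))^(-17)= (0 16 12 1 10 15)(2 13)(3 6 14 8 4 11)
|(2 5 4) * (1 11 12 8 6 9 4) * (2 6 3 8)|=30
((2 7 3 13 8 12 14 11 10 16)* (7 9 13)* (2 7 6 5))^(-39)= (16)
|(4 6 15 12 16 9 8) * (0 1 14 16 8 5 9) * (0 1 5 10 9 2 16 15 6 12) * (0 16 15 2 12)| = |(0 5 12 8 4)(1 14 2 15 16)(9 10)| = 10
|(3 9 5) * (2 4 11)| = 3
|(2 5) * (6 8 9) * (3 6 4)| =|(2 5)(3 6 8 9 4)| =10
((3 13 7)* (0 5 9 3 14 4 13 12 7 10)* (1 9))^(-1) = (0 10 13 4 14 7 12 3 9 1 5)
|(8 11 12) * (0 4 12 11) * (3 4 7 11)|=|(0 7 11 3 4 12 8)|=7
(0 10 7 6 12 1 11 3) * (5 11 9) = (0 10 7 6 12 1 9 5 11 3) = [10, 9, 2, 0, 4, 11, 12, 6, 8, 5, 7, 3, 1]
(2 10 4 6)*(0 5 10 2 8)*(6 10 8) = [5, 1, 2, 3, 10, 8, 6, 7, 0, 9, 4] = (0 5 8)(4 10)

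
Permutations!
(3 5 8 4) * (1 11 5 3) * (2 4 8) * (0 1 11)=(0 1)(2 4 11 5)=[1, 0, 4, 3, 11, 2, 6, 7, 8, 9, 10, 5]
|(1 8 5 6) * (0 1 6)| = 4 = |(0 1 8 5)|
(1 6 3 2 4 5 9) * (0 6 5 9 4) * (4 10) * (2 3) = (0 6 2)(1 5 10 4 9) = [6, 5, 0, 3, 9, 10, 2, 7, 8, 1, 4]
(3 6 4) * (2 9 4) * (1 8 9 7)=(1 8 9 4 3 6 2 7)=[0, 8, 7, 6, 3, 5, 2, 1, 9, 4]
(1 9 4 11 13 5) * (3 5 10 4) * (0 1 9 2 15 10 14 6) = [1, 2, 15, 5, 11, 9, 0, 7, 8, 3, 4, 13, 12, 14, 6, 10] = (0 1 2 15 10 4 11 13 14 6)(3 5 9)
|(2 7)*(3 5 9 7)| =|(2 3 5 9 7)| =5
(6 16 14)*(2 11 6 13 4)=(2 11 6 16 14 13 4)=[0, 1, 11, 3, 2, 5, 16, 7, 8, 9, 10, 6, 12, 4, 13, 15, 14]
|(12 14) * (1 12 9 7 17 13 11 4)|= 9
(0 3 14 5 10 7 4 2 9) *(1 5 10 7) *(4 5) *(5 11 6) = (0 3 14 10 1 4 2 9)(5 7 11 6) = [3, 4, 9, 14, 2, 7, 5, 11, 8, 0, 1, 6, 12, 13, 10]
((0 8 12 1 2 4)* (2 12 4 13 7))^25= (0 8 4)(1 12)(2 13 7)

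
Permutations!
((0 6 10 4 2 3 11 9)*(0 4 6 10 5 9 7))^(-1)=(0 7 11 3 2 4 9 5 6 10)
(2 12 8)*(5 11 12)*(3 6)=(2 5 11 12 8)(3 6)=[0, 1, 5, 6, 4, 11, 3, 7, 2, 9, 10, 12, 8]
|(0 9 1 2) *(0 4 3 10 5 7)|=9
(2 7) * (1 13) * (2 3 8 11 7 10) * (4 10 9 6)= [0, 13, 9, 8, 10, 5, 4, 3, 11, 6, 2, 7, 12, 1]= (1 13)(2 9 6 4 10)(3 8 11 7)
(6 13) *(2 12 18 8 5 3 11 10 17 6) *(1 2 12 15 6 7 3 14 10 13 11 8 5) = (1 2 15 6 11 13 12 18 5 14 10 17 7 3 8) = [0, 2, 15, 8, 4, 14, 11, 3, 1, 9, 17, 13, 18, 12, 10, 6, 16, 7, 5]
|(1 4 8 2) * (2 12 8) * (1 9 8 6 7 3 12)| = 20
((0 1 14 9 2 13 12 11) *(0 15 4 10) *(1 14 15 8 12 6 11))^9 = (0 1 6 14 15 11 9 4 8 2 10 12 13)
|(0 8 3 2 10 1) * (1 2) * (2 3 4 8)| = 10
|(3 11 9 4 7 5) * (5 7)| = |(3 11 9 4 5)| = 5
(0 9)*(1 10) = (0 9)(1 10) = [9, 10, 2, 3, 4, 5, 6, 7, 8, 0, 1]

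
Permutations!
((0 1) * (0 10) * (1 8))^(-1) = ((0 8 1 10))^(-1) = (0 10 1 8)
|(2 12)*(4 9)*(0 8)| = 2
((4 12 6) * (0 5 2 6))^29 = ((0 5 2 6 4 12))^29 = (0 12 4 6 2 5)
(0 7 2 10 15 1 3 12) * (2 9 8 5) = (0 7 9 8 5 2 10 15 1 3 12) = [7, 3, 10, 12, 4, 2, 6, 9, 5, 8, 15, 11, 0, 13, 14, 1]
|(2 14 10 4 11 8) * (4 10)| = 5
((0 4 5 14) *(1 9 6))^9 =(0 4 5 14)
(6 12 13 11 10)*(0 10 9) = (0 10 6 12 13 11 9) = [10, 1, 2, 3, 4, 5, 12, 7, 8, 0, 6, 9, 13, 11]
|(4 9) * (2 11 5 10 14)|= 10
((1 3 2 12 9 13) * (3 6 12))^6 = (1 6 12 9 13)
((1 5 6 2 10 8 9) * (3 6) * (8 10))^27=(10)(1 9 8 2 6 3 5)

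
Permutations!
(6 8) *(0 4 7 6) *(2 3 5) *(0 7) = (0 4)(2 3 5)(6 8 7) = [4, 1, 3, 5, 0, 2, 8, 6, 7]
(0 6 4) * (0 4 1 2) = (0 6 1 2) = [6, 2, 0, 3, 4, 5, 1]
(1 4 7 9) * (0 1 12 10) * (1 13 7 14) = (0 13 7 9 12 10)(1 4 14) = [13, 4, 2, 3, 14, 5, 6, 9, 8, 12, 0, 11, 10, 7, 1]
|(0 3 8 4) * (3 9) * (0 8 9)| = 2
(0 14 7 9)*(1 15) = (0 14 7 9)(1 15) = [14, 15, 2, 3, 4, 5, 6, 9, 8, 0, 10, 11, 12, 13, 7, 1]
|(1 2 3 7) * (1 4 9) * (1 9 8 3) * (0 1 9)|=4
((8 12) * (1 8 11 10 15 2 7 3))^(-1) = ((1 8 12 11 10 15 2 7 3))^(-1) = (1 3 7 2 15 10 11 12 8)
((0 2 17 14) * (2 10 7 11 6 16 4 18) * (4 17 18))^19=((0 10 7 11 6 16 17 14)(2 18))^19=(0 11 17 10 6 14 7 16)(2 18)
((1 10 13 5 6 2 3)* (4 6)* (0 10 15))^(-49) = (0 10 13 5 4 6 2 3 1 15)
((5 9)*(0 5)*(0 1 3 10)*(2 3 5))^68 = ((0 2 3 10)(1 5 9))^68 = (10)(1 9 5)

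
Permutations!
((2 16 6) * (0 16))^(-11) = ((0 16 6 2))^(-11) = (0 16 6 2)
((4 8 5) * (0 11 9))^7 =(0 11 9)(4 8 5)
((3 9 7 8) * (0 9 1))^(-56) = ((0 9 7 8 3 1))^(-56) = (0 3 7)(1 8 9)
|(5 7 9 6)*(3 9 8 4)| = 7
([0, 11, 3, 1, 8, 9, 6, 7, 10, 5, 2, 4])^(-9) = (1 2 8 11 3 10 4)(5 9)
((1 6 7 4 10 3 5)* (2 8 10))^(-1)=(1 5 3 10 8 2 4 7 6)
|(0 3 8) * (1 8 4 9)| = 6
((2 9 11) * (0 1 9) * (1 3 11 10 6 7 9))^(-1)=((0 3 11 2)(6 7 9 10))^(-1)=(0 2 11 3)(6 10 9 7)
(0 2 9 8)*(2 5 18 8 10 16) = (0 5 18 8)(2 9 10 16) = [5, 1, 9, 3, 4, 18, 6, 7, 0, 10, 16, 11, 12, 13, 14, 15, 2, 17, 8]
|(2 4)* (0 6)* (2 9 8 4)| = |(0 6)(4 9 8)| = 6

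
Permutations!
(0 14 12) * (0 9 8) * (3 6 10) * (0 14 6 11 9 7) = (0 6 10 3 11 9 8 14 12 7) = [6, 1, 2, 11, 4, 5, 10, 0, 14, 8, 3, 9, 7, 13, 12]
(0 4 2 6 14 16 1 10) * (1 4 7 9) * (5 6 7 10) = [10, 5, 7, 3, 2, 6, 14, 9, 8, 1, 0, 11, 12, 13, 16, 15, 4] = (0 10)(1 5 6 14 16 4 2 7 9)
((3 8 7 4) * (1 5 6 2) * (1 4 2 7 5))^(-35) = (8)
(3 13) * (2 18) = (2 18)(3 13) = [0, 1, 18, 13, 4, 5, 6, 7, 8, 9, 10, 11, 12, 3, 14, 15, 16, 17, 2]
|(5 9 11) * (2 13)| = |(2 13)(5 9 11)| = 6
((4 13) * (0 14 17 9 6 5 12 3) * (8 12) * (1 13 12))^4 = (0 6 13)(1 3 9)(4 14 5)(8 12 17)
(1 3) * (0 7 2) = (0 7 2)(1 3) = [7, 3, 0, 1, 4, 5, 6, 2]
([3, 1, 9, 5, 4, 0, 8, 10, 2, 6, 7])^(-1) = [5, 1, 8, 0, 4, 3, 9, 10, 6, 2, 7]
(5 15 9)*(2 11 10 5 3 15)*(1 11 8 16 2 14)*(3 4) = (1 11 10 5 14)(2 8 16)(3 15 9 4) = [0, 11, 8, 15, 3, 14, 6, 7, 16, 4, 5, 10, 12, 13, 1, 9, 2]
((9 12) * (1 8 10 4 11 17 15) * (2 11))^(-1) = (1 15 17 11 2 4 10 8)(9 12)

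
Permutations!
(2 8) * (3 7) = (2 8)(3 7) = [0, 1, 8, 7, 4, 5, 6, 3, 2]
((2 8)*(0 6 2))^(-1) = ((0 6 2 8))^(-1) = (0 8 2 6)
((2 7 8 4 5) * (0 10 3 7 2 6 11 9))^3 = (0 7 5 9 3 4 11 10 8 6)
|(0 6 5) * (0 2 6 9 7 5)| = |(0 9 7 5 2 6)| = 6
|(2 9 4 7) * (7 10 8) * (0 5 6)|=6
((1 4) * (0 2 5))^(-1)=((0 2 5)(1 4))^(-1)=(0 5 2)(1 4)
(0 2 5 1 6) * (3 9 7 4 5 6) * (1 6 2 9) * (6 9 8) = (0 8 6)(1 3)(4 5 9 7) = [8, 3, 2, 1, 5, 9, 0, 4, 6, 7]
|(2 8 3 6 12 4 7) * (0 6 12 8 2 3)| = |(0 6 8)(3 12 4 7)| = 12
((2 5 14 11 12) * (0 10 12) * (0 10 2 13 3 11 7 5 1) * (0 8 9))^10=(5 14 7)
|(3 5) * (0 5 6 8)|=5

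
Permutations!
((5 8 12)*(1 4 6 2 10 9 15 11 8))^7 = (1 11 2 5 15 6 12 9 4 8 10) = ((1 4 6 2 10 9 15 11 8 12 5))^7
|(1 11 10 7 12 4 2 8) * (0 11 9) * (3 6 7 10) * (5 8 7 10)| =|(0 11 3 6 10 5 8 1 9)(2 7 12 4)| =36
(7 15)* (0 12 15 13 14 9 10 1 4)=(0 12 15 7 13 14 9 10 1 4)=[12, 4, 2, 3, 0, 5, 6, 13, 8, 10, 1, 11, 15, 14, 9, 7]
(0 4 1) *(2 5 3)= (0 4 1)(2 5 3)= [4, 0, 5, 2, 1, 3]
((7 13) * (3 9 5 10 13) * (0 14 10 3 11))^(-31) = (0 11 7 13 10 14)(3 5 9) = ((0 14 10 13 7 11)(3 9 5))^(-31)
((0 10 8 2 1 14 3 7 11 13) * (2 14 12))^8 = ((0 10 8 14 3 7 11 13)(1 12 2))^8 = (14)(1 2 12)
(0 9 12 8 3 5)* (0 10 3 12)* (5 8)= (0 9)(3 8 12 5 10)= [9, 1, 2, 8, 4, 10, 6, 7, 12, 0, 3, 11, 5]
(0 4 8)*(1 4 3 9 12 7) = (0 3 9 12 7 1 4 8) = [3, 4, 2, 9, 8, 5, 6, 1, 0, 12, 10, 11, 7]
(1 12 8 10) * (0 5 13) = (0 5 13)(1 12 8 10) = [5, 12, 2, 3, 4, 13, 6, 7, 10, 9, 1, 11, 8, 0]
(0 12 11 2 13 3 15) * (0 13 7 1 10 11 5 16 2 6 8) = (0 12 5 16 2 7 1 10 11 6 8)(3 15 13) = [12, 10, 7, 15, 4, 16, 8, 1, 0, 9, 11, 6, 5, 3, 14, 13, 2]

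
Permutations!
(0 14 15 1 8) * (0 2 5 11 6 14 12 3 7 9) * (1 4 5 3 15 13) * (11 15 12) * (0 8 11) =[0, 11, 3, 7, 5, 15, 14, 9, 2, 8, 10, 6, 12, 1, 13, 4] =(1 11 6 14 13)(2 3 7 9 8)(4 5 15)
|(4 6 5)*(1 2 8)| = 3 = |(1 2 8)(4 6 5)|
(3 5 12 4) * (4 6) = (3 5 12 6 4) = [0, 1, 2, 5, 3, 12, 4, 7, 8, 9, 10, 11, 6]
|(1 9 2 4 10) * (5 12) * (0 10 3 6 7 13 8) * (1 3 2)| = |(0 10 3 6 7 13 8)(1 9)(2 4)(5 12)| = 14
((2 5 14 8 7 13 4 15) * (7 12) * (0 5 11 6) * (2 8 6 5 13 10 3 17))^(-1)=((0 13 4 15 8 12 7 10 3 17 2 11 5 14 6))^(-1)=(0 6 14 5 11 2 17 3 10 7 12 8 15 4 13)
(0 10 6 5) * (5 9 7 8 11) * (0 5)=(0 10 6 9 7 8 11)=[10, 1, 2, 3, 4, 5, 9, 8, 11, 7, 6, 0]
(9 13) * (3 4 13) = (3 4 13 9) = [0, 1, 2, 4, 13, 5, 6, 7, 8, 3, 10, 11, 12, 9]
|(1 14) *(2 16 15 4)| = |(1 14)(2 16 15 4)| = 4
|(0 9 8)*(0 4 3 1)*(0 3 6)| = |(0 9 8 4 6)(1 3)| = 10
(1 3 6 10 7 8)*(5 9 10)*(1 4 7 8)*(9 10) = (1 3 6 5 10 8 4 7) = [0, 3, 2, 6, 7, 10, 5, 1, 4, 9, 8]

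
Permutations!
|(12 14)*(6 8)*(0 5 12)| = 4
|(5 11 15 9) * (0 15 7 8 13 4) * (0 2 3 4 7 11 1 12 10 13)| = 30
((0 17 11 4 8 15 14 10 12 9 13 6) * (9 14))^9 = (17)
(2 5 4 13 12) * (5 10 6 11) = (2 10 6 11 5 4 13 12) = [0, 1, 10, 3, 13, 4, 11, 7, 8, 9, 6, 5, 2, 12]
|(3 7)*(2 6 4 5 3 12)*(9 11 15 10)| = |(2 6 4 5 3 7 12)(9 11 15 10)| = 28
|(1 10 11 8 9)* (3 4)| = 10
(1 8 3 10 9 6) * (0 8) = (0 8 3 10 9 6 1) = [8, 0, 2, 10, 4, 5, 1, 7, 3, 6, 9]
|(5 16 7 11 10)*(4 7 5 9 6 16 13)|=9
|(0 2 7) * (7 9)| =4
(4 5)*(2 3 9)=(2 3 9)(4 5)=[0, 1, 3, 9, 5, 4, 6, 7, 8, 2]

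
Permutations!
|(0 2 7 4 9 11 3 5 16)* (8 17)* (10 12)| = 18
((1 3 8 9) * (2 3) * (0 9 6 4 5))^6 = ((0 9 1 2 3 8 6 4 5))^6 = (0 6 2)(1 5 8)(3 9 4)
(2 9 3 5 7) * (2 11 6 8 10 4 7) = (2 9 3 5)(4 7 11 6 8 10) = [0, 1, 9, 5, 7, 2, 8, 11, 10, 3, 4, 6]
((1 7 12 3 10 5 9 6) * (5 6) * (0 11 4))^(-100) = (0 4 11)(1 12 10)(3 6 7)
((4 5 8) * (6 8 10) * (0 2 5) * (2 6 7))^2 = ((0 6 8 4)(2 5 10 7))^2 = (0 8)(2 10)(4 6)(5 7)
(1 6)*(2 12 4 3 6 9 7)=(1 9 7 2 12 4 3 6)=[0, 9, 12, 6, 3, 5, 1, 2, 8, 7, 10, 11, 4]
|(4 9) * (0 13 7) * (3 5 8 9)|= 15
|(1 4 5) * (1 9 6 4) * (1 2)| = |(1 2)(4 5 9 6)| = 4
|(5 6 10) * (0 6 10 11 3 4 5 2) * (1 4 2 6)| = |(0 1 4 5 10 6 11 3 2)| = 9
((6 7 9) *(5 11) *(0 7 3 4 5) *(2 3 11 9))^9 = ((0 7 2 3 4 5 9 6 11))^9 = (11)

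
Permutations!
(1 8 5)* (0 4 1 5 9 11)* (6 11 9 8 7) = (0 4 1 7 6 11) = [4, 7, 2, 3, 1, 5, 11, 6, 8, 9, 10, 0]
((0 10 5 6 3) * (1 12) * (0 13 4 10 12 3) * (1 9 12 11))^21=((0 11 1 3 13 4 10 5 6)(9 12))^21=(0 3 10)(1 4 6)(5 11 13)(9 12)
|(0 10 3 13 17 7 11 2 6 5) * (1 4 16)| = |(0 10 3 13 17 7 11 2 6 5)(1 4 16)| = 30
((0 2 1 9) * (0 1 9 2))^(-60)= ((1 2 9))^(-60)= (9)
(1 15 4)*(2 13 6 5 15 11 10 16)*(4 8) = (1 11 10 16 2 13 6 5 15 8 4) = [0, 11, 13, 3, 1, 15, 5, 7, 4, 9, 16, 10, 12, 6, 14, 8, 2]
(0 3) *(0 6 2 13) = [3, 1, 13, 6, 4, 5, 2, 7, 8, 9, 10, 11, 12, 0] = (0 3 6 2 13)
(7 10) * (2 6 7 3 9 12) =(2 6 7 10 3 9 12) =[0, 1, 6, 9, 4, 5, 7, 10, 8, 12, 3, 11, 2]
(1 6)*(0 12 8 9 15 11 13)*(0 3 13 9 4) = (0 12 8 4)(1 6)(3 13)(9 15 11) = [12, 6, 2, 13, 0, 5, 1, 7, 4, 15, 10, 9, 8, 3, 14, 11]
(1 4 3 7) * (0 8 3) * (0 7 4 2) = (0 8 3 4 7 1 2) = [8, 2, 0, 4, 7, 5, 6, 1, 3]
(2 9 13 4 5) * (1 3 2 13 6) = (1 3 2 9 6)(4 5 13) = [0, 3, 9, 2, 5, 13, 1, 7, 8, 6, 10, 11, 12, 4]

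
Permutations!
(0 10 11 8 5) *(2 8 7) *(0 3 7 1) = (0 10 11 1)(2 8 5 3 7) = [10, 0, 8, 7, 4, 3, 6, 2, 5, 9, 11, 1]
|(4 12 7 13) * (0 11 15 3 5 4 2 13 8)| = |(0 11 15 3 5 4 12 7 8)(2 13)| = 18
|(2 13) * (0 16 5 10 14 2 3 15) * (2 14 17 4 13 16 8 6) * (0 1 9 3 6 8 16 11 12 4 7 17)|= 12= |(0 16 5 10)(1 9 3 15)(2 11 12 4 13 6)(7 17)|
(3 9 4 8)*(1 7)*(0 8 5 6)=[8, 7, 2, 9, 5, 6, 0, 1, 3, 4]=(0 8 3 9 4 5 6)(1 7)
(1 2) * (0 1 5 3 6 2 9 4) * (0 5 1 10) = [10, 9, 1, 6, 5, 3, 2, 7, 8, 4, 0] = (0 10)(1 9 4 5 3 6 2)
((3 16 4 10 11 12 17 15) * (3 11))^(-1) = (3 10 4 16)(11 15 17 12)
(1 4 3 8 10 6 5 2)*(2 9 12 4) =(1 2)(3 8 10 6 5 9 12 4) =[0, 2, 1, 8, 3, 9, 5, 7, 10, 12, 6, 11, 4]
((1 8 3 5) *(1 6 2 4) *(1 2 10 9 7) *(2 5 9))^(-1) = (1 7 9 3 8)(2 10 6 5 4)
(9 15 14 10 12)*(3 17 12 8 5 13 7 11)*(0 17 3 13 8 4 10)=(0 17 12 9 15 14)(4 10)(5 8)(7 11 13)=[17, 1, 2, 3, 10, 8, 6, 11, 5, 15, 4, 13, 9, 7, 0, 14, 16, 12]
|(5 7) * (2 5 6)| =|(2 5 7 6)| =4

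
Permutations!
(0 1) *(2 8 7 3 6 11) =[1, 0, 8, 6, 4, 5, 11, 3, 7, 9, 10, 2] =(0 1)(2 8 7 3 6 11)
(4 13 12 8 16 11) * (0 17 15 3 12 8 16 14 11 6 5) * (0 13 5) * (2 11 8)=(0 17 15 3 12 16 6)(2 11 4 5 13)(8 14)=[17, 1, 11, 12, 5, 13, 0, 7, 14, 9, 10, 4, 16, 2, 8, 3, 6, 15]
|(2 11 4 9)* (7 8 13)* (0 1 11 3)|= |(0 1 11 4 9 2 3)(7 8 13)|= 21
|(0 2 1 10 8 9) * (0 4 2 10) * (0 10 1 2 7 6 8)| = 15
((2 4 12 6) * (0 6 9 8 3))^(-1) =(0 3 8 9 12 4 2 6)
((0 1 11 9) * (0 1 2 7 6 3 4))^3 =(11)(0 6)(2 3)(4 7)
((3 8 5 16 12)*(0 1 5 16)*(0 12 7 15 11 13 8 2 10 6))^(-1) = ((0 1 5 12 3 2 10 6)(7 15 11 13 8 16))^(-1) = (0 6 10 2 3 12 5 1)(7 16 8 13 11 15)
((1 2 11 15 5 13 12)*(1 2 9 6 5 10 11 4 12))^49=((1 9 6 5 13)(2 4 12)(10 11 15))^49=(1 13 5 6 9)(2 4 12)(10 11 15)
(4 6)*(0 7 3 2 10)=(0 7 3 2 10)(4 6)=[7, 1, 10, 2, 6, 5, 4, 3, 8, 9, 0]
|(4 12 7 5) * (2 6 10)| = |(2 6 10)(4 12 7 5)| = 12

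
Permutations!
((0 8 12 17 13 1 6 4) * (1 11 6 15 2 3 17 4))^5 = ((0 8 12 4)(1 15 2 3 17 13 11 6))^5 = (0 8 12 4)(1 13 2 6 17 15 11 3)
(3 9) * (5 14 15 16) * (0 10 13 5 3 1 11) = (0 10 13 5 14 15 16 3 9 1 11) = [10, 11, 2, 9, 4, 14, 6, 7, 8, 1, 13, 0, 12, 5, 15, 16, 3]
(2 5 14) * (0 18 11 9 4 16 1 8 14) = (0 18 11 9 4 16 1 8 14 2 5) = [18, 8, 5, 3, 16, 0, 6, 7, 14, 4, 10, 9, 12, 13, 2, 15, 1, 17, 11]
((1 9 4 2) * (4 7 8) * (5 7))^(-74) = (1 7 2 5 4 9 8)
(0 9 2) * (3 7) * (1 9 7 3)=(0 7 1 9 2)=[7, 9, 0, 3, 4, 5, 6, 1, 8, 2]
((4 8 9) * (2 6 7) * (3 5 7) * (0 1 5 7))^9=((0 1 5)(2 6 3 7)(4 8 9))^9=(9)(2 6 3 7)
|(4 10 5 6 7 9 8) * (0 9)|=|(0 9 8 4 10 5 6 7)|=8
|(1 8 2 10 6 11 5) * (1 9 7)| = 9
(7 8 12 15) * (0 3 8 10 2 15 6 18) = (0 3 8 12 6 18)(2 15 7 10) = [3, 1, 15, 8, 4, 5, 18, 10, 12, 9, 2, 11, 6, 13, 14, 7, 16, 17, 0]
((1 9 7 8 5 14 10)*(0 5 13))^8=(0 13 8 7 9 1 10 14 5)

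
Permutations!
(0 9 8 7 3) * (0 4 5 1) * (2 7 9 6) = (0 6 2 7 3 4 5 1)(8 9) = [6, 0, 7, 4, 5, 1, 2, 3, 9, 8]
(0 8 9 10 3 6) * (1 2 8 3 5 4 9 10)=(0 3 6)(1 2 8 10 5 4 9)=[3, 2, 8, 6, 9, 4, 0, 7, 10, 1, 5]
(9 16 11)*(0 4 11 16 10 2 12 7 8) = (16)(0 4 11 9 10 2 12 7 8) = [4, 1, 12, 3, 11, 5, 6, 8, 0, 10, 2, 9, 7, 13, 14, 15, 16]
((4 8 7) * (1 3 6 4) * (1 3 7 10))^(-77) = ((1 7 3 6 4 8 10))^(-77) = (10)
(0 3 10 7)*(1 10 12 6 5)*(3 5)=[5, 10, 2, 12, 4, 1, 3, 0, 8, 9, 7, 11, 6]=(0 5 1 10 7)(3 12 6)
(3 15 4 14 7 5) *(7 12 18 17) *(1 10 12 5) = (1 10 12 18 17 7)(3 15 4 14 5) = [0, 10, 2, 15, 14, 3, 6, 1, 8, 9, 12, 11, 18, 13, 5, 4, 16, 7, 17]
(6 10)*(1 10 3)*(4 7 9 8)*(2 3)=(1 10 6 2 3)(4 7 9 8)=[0, 10, 3, 1, 7, 5, 2, 9, 4, 8, 6]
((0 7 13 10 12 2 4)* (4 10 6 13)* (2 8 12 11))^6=(13)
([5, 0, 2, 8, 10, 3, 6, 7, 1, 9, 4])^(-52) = (10)(0 8 5 1 3)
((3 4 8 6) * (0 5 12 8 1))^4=(0 6)(1 8)(3 5)(4 12)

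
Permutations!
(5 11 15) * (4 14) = [0, 1, 2, 3, 14, 11, 6, 7, 8, 9, 10, 15, 12, 13, 4, 5] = (4 14)(5 11 15)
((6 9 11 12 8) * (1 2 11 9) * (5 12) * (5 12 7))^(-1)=((1 2 11 12 8 6)(5 7))^(-1)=(1 6 8 12 11 2)(5 7)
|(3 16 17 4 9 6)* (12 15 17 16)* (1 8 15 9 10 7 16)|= |(1 8 15 17 4 10 7 16)(3 12 9 6)|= 8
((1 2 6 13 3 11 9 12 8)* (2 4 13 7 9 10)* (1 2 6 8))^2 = (1 13 11 6 9)(3 10 7 12 4)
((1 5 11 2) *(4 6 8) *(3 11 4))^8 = (11)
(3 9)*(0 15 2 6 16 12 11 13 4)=(0 15 2 6 16 12 11 13 4)(3 9)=[15, 1, 6, 9, 0, 5, 16, 7, 8, 3, 10, 13, 11, 4, 14, 2, 12]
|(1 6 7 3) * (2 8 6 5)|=7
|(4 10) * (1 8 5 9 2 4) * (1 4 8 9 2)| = 6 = |(1 9)(2 8 5)(4 10)|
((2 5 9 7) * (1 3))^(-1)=(1 3)(2 7 9 5)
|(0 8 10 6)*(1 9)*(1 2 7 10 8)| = |(0 1 9 2 7 10 6)| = 7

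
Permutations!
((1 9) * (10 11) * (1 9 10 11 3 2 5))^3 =(11)(1 2 10 5 3)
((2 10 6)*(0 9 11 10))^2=(0 11 6)(2 9 10)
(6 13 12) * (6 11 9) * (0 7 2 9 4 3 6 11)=[7, 1, 9, 6, 3, 5, 13, 2, 8, 11, 10, 4, 0, 12]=(0 7 2 9 11 4 3 6 13 12)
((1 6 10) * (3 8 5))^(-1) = ((1 6 10)(3 8 5))^(-1) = (1 10 6)(3 5 8)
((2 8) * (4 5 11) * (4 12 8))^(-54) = (12)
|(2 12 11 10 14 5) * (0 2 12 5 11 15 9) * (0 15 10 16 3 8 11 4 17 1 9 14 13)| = 12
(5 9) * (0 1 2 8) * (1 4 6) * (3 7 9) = (0 4 6 1 2 8)(3 7 9 5) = [4, 2, 8, 7, 6, 3, 1, 9, 0, 5]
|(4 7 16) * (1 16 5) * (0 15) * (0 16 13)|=|(0 15 16 4 7 5 1 13)|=8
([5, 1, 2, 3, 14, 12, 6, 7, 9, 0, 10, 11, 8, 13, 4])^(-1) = [9, 1, 2, 3, 14, 0, 6, 7, 12, 8, 10, 11, 5, 13, 4]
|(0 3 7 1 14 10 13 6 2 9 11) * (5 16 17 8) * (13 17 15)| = |(0 3 7 1 14 10 17 8 5 16 15 13 6 2 9 11)| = 16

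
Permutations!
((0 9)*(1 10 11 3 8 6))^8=(1 11 8)(3 6 10)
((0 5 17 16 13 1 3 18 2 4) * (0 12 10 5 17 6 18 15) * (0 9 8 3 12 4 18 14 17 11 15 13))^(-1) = (0 16 17 14 6 5 10 12 1 13 3 8 9 15 11)(2 18)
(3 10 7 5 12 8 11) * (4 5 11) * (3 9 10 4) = (3 4 5 12 8)(7 11 9 10) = [0, 1, 2, 4, 5, 12, 6, 11, 3, 10, 7, 9, 8]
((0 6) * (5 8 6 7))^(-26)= (0 6 8 5 7)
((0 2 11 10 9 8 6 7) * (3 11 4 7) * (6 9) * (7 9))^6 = ((0 2 4 9 8 7)(3 11 10 6))^6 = (3 10)(6 11)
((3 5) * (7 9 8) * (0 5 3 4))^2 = ((0 5 4)(7 9 8))^2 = (0 4 5)(7 8 9)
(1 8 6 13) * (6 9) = (1 8 9 6 13) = [0, 8, 2, 3, 4, 5, 13, 7, 9, 6, 10, 11, 12, 1]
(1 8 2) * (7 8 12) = (1 12 7 8 2) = [0, 12, 1, 3, 4, 5, 6, 8, 2, 9, 10, 11, 7]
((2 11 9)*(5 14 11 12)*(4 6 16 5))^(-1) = ((2 12 4 6 16 5 14 11 9))^(-1) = (2 9 11 14 5 16 6 4 12)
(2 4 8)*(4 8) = (2 8) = [0, 1, 8, 3, 4, 5, 6, 7, 2]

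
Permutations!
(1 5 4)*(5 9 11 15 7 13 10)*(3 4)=(1 9 11 15 7 13 10 5 3 4)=[0, 9, 2, 4, 1, 3, 6, 13, 8, 11, 5, 15, 12, 10, 14, 7]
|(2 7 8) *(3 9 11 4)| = 12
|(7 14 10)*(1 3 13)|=3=|(1 3 13)(7 14 10)|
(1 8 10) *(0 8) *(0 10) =[8, 10, 2, 3, 4, 5, 6, 7, 0, 9, 1] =(0 8)(1 10)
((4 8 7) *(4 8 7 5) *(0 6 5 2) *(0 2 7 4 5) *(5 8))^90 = ((0 6)(5 8 7))^90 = (8)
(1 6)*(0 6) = (0 6 1) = [6, 0, 2, 3, 4, 5, 1]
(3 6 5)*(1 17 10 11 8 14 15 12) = [0, 17, 2, 6, 4, 3, 5, 7, 14, 9, 11, 8, 1, 13, 15, 12, 16, 10] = (1 17 10 11 8 14 15 12)(3 6 5)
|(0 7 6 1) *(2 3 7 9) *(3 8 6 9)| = 8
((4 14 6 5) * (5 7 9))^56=((4 14 6 7 9 5))^56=(4 6 9)(5 14 7)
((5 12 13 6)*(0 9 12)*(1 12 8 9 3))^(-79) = ((0 3 1 12 13 6 5)(8 9))^(-79) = (0 6 12 3 5 13 1)(8 9)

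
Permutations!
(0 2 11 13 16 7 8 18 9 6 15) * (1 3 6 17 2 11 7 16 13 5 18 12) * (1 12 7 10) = [11, 3, 10, 6, 4, 18, 15, 8, 7, 17, 1, 5, 12, 13, 14, 0, 16, 2, 9] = (0 11 5 18 9 17 2 10 1 3 6 15)(7 8)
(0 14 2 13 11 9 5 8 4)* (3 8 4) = (0 14 2 13 11 9 5 4)(3 8) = [14, 1, 13, 8, 0, 4, 6, 7, 3, 5, 10, 9, 12, 11, 2]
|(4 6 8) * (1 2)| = 6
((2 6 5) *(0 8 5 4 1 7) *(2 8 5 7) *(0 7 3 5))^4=((1 2 6 4)(3 5 8))^4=(3 5 8)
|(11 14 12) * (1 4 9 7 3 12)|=8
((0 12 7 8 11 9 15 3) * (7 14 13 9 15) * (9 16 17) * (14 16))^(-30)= (17)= ((0 12 16 17 9 7 8 11 15 3)(13 14))^(-30)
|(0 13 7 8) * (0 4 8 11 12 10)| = |(0 13 7 11 12 10)(4 8)| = 6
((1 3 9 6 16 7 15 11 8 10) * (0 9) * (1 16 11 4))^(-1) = (0 3 1 4 15 7 16 10 8 11 6 9)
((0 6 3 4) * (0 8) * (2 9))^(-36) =(9)(0 8 4 3 6)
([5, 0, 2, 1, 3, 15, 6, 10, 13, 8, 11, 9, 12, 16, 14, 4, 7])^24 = [0, 1, 2, 3, 4, 5, 6, 9, 7, 16, 8, 13, 12, 10, 14, 15, 11]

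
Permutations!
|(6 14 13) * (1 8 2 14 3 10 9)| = 9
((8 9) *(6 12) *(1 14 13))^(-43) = ((1 14 13)(6 12)(8 9))^(-43) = (1 13 14)(6 12)(8 9)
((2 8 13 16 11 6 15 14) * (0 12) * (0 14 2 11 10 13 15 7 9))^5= ((0 12 14 11 6 7 9)(2 8 15)(10 13 16))^5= (0 7 11 12 9 6 14)(2 15 8)(10 16 13)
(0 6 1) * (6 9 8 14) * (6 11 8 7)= (0 9 7 6 1)(8 14 11)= [9, 0, 2, 3, 4, 5, 1, 6, 14, 7, 10, 8, 12, 13, 11]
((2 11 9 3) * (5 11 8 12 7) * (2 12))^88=(3 11 7)(5 12 9)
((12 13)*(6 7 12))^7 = ((6 7 12 13))^7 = (6 13 12 7)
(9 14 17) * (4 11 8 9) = (4 11 8 9 14 17) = [0, 1, 2, 3, 11, 5, 6, 7, 9, 14, 10, 8, 12, 13, 17, 15, 16, 4]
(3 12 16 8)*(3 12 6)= (3 6)(8 12 16)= [0, 1, 2, 6, 4, 5, 3, 7, 12, 9, 10, 11, 16, 13, 14, 15, 8]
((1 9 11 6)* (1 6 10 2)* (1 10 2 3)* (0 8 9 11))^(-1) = ((0 8 9)(1 11 2 10 3))^(-1) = (0 9 8)(1 3 10 2 11)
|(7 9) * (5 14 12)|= 6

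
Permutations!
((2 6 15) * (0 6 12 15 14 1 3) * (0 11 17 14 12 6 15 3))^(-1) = ((0 15 2 6 12 3 11 17 14 1))^(-1) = (0 1 14 17 11 3 12 6 2 15)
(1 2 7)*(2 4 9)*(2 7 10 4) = (1 2 10 4 9 7) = [0, 2, 10, 3, 9, 5, 6, 1, 8, 7, 4]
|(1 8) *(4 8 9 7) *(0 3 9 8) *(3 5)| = |(0 5 3 9 7 4)(1 8)| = 6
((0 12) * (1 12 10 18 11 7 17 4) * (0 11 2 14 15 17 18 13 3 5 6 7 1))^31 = ((0 10 13 3 5 6 7 18 2 14 15 17 4)(1 12 11))^31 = (0 6 15 13 18 4 5 14 10 7 17 3 2)(1 12 11)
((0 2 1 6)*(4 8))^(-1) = (0 6 1 2)(4 8)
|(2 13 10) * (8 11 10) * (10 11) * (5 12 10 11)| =7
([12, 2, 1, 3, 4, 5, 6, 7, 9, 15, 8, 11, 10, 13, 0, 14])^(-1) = (0 14 15 9 8 10 12)(1 2)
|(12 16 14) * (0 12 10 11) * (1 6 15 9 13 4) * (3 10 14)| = 6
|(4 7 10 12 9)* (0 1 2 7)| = 8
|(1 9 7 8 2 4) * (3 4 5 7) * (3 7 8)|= 15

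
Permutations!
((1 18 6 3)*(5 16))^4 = (18)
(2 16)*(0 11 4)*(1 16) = (0 11 4)(1 16 2) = [11, 16, 1, 3, 0, 5, 6, 7, 8, 9, 10, 4, 12, 13, 14, 15, 2]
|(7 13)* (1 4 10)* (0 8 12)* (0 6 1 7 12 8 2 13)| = 9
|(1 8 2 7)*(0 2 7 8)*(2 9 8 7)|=6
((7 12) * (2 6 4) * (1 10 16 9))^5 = (1 10 16 9)(2 4 6)(7 12)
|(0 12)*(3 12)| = 3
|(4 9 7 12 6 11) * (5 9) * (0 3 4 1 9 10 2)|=6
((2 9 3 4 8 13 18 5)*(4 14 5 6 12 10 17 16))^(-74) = (2 9 3 14 5)(4 17 12 18 8 16 10 6 13)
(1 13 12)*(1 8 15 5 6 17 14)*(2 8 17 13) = (1 2 8 15 5 6 13 12 17 14) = [0, 2, 8, 3, 4, 6, 13, 7, 15, 9, 10, 11, 17, 12, 1, 5, 16, 14]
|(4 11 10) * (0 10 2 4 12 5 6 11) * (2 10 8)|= 20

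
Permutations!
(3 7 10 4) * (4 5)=(3 7 10 5 4)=[0, 1, 2, 7, 3, 4, 6, 10, 8, 9, 5]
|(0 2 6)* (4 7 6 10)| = 6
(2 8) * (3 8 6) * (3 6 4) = (2 4 3 8) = [0, 1, 4, 8, 3, 5, 6, 7, 2]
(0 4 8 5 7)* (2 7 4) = (0 2 7)(4 8 5) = [2, 1, 7, 3, 8, 4, 6, 0, 5]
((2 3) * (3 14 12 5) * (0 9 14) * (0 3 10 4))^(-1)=(0 4 10 5 12 14 9)(2 3)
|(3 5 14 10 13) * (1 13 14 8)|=10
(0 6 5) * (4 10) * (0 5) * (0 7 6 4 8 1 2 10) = (0 4)(1 2 10 8)(6 7) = [4, 2, 10, 3, 0, 5, 7, 6, 1, 9, 8]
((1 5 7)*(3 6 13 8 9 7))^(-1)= ((1 5 3 6 13 8 9 7))^(-1)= (1 7 9 8 13 6 3 5)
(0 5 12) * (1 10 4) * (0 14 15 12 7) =(0 5 7)(1 10 4)(12 14 15) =[5, 10, 2, 3, 1, 7, 6, 0, 8, 9, 4, 11, 14, 13, 15, 12]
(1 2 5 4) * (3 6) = [0, 2, 5, 6, 1, 4, 3] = (1 2 5 4)(3 6)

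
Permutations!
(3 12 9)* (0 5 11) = (0 5 11)(3 12 9) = [5, 1, 2, 12, 4, 11, 6, 7, 8, 3, 10, 0, 9]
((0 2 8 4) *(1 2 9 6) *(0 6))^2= ((0 9)(1 2 8 4 6))^2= (9)(1 8 6 2 4)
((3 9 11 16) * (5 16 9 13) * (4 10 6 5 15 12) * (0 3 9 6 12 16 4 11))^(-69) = ((0 3 13 15 16 9)(4 10 12 11 6 5))^(-69) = (0 15)(3 16)(4 11)(5 12)(6 10)(9 13)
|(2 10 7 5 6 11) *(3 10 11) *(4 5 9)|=|(2 11)(3 10 7 9 4 5 6)|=14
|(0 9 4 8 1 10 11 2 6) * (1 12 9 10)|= |(0 10 11 2 6)(4 8 12 9)|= 20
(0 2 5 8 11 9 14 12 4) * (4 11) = [2, 1, 5, 3, 0, 8, 6, 7, 4, 14, 10, 9, 11, 13, 12] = (0 2 5 8 4)(9 14 12 11)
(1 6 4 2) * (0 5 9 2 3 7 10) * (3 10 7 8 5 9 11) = (0 9 2 1 6 4 10)(3 8 5 11) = [9, 6, 1, 8, 10, 11, 4, 7, 5, 2, 0, 3]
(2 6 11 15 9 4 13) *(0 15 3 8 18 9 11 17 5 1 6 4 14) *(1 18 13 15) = (0 1 6 17 5 18 9 14)(2 4 15 11 3 8 13) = [1, 6, 4, 8, 15, 18, 17, 7, 13, 14, 10, 3, 12, 2, 0, 11, 16, 5, 9]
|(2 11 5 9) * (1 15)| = |(1 15)(2 11 5 9)| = 4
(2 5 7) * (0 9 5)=[9, 1, 0, 3, 4, 7, 6, 2, 8, 5]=(0 9 5 7 2)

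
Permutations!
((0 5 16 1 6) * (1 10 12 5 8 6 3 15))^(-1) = ((0 8 6)(1 3 15)(5 16 10 12))^(-1) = (0 6 8)(1 15 3)(5 12 10 16)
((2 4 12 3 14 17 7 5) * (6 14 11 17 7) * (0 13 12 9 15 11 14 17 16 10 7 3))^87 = (2 10 15)(3 14)(4 7 11)(5 16 9)(6 17)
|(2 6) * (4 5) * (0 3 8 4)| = 10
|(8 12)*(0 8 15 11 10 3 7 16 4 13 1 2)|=13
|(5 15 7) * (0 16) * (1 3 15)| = 10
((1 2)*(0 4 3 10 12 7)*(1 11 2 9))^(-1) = (0 7 12 10 3 4)(1 9)(2 11) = ((0 4 3 10 12 7)(1 9)(2 11))^(-1)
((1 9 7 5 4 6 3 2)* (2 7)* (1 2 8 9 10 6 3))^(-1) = (1 6 10)(3 4 5 7)(8 9)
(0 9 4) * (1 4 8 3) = (0 9 8 3 1 4) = [9, 4, 2, 1, 0, 5, 6, 7, 3, 8]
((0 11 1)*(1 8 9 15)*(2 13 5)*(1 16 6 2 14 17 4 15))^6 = (0 11 8 9 1)(2 15 14)(4 5 6)(13 16 17)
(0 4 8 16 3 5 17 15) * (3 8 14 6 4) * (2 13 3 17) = (0 17 15)(2 13 3 5)(4 14 6)(8 16) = [17, 1, 13, 5, 14, 2, 4, 7, 16, 9, 10, 11, 12, 3, 6, 0, 8, 15]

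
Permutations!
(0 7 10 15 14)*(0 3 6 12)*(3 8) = (0 7 10 15 14 8 3 6 12) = [7, 1, 2, 6, 4, 5, 12, 10, 3, 9, 15, 11, 0, 13, 8, 14]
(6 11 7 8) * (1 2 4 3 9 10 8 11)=(1 2 4 3 9 10 8 6)(7 11)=[0, 2, 4, 9, 3, 5, 1, 11, 6, 10, 8, 7]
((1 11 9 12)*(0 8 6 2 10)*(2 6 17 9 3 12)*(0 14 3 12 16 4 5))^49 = (0 10 5 2 4 9 16 17 3 8 14)(1 11 12)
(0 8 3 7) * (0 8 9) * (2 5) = (0 9)(2 5)(3 7 8) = [9, 1, 5, 7, 4, 2, 6, 8, 3, 0]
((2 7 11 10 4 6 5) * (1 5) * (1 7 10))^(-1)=(1 11 7 6 4 10 2 5)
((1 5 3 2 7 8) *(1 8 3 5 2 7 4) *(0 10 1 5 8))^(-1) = ((0 10 1 2 4 5 8)(3 7))^(-1) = (0 8 5 4 2 1 10)(3 7)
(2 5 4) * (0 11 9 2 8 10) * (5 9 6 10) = [11, 1, 9, 3, 8, 4, 10, 7, 5, 2, 0, 6] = (0 11 6 10)(2 9)(4 8 5)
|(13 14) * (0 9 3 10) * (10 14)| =6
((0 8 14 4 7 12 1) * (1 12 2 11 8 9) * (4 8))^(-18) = ((0 9 1)(2 11 4 7)(8 14))^(-18) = (14)(2 4)(7 11)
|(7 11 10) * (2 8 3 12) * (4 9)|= |(2 8 3 12)(4 9)(7 11 10)|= 12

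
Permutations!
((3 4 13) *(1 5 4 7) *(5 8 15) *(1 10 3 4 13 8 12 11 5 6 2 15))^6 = ((1 12 11 5 13 4 8)(2 15 6)(3 7 10))^6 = (15)(1 8 4 13 5 11 12)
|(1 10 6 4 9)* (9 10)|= |(1 9)(4 10 6)|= 6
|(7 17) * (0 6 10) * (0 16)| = 4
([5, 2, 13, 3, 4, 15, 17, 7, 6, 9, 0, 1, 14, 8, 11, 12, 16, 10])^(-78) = (17)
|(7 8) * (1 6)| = 2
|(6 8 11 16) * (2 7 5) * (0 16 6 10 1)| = 12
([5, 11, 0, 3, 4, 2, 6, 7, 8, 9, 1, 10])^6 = [0, 1, 2, 3, 4, 5, 6, 7, 8, 9, 10, 11]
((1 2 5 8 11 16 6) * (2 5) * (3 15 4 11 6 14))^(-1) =(1 6 8 5)(3 14 16 11 4 15)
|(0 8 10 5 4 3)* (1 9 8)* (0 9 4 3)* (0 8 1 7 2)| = 21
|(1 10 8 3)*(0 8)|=5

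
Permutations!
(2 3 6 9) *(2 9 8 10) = (2 3 6 8 10) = [0, 1, 3, 6, 4, 5, 8, 7, 10, 9, 2]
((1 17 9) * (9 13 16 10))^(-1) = (1 9 10 16 13 17) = ((1 17 13 16 10 9))^(-1)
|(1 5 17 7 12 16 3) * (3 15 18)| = 9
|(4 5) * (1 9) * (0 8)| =|(0 8)(1 9)(4 5)| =2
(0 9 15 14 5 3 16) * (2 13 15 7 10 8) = (0 9 7 10 8 2 13 15 14 5 3 16) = [9, 1, 13, 16, 4, 3, 6, 10, 2, 7, 8, 11, 12, 15, 5, 14, 0]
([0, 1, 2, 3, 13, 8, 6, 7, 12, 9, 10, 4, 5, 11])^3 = [0, 1, 2, 3, 4, 5, 6, 7, 8, 9, 10, 11, 12, 13]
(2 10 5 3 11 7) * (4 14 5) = (2 10 4 14 5 3 11 7) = [0, 1, 10, 11, 14, 3, 6, 2, 8, 9, 4, 7, 12, 13, 5]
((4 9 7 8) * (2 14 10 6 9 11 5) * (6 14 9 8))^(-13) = (2 6 11 9 8 5 7 4)(10 14)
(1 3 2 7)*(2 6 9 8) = (1 3 6 9 8 2 7) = [0, 3, 7, 6, 4, 5, 9, 1, 2, 8]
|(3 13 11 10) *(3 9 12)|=6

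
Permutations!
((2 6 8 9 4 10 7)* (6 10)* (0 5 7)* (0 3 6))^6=(0 6 7 9 10)(2 4 3 5 8)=((0 5 7 2 10 3 6 8 9 4))^6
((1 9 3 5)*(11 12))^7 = (1 5 3 9)(11 12)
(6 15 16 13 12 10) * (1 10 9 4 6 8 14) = (1 10 8 14)(4 6 15 16 13 12 9) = [0, 10, 2, 3, 6, 5, 15, 7, 14, 4, 8, 11, 9, 12, 1, 16, 13]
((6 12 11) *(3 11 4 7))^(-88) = ((3 11 6 12 4 7))^(-88) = (3 6 4)(7 11 12)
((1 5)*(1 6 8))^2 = (1 6)(5 8)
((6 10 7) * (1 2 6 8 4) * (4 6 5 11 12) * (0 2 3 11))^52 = (0 2 5)(1 11 4 3 12)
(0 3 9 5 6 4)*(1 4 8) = (0 3 9 5 6 8 1 4) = [3, 4, 2, 9, 0, 6, 8, 7, 1, 5]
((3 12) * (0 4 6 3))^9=((0 4 6 3 12))^9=(0 12 3 6 4)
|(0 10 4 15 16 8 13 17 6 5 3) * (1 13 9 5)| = |(0 10 4 15 16 8 9 5 3)(1 13 17 6)| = 36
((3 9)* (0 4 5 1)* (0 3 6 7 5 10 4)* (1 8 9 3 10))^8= ((1 10 4)(5 8 9 6 7))^8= (1 4 10)(5 6 8 7 9)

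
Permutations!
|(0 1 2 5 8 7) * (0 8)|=|(0 1 2 5)(7 8)|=4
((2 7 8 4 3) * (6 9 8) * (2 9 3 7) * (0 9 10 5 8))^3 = (0 9)(3 8 6 5 7 10 4)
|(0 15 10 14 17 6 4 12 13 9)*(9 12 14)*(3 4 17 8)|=|(0 15 10 9)(3 4 14 8)(6 17)(12 13)|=4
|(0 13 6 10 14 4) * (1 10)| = |(0 13 6 1 10 14 4)| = 7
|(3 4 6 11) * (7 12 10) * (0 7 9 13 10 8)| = 12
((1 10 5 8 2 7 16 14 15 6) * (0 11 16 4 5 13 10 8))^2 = ((0 11 16 14 15 6 1 8 2 7 4 5)(10 13))^2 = (0 16 15 1 2 4)(5 11 14 6 8 7)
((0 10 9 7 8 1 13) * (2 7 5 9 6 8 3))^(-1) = ((0 10 6 8 1 13)(2 7 3)(5 9))^(-1) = (0 13 1 8 6 10)(2 3 7)(5 9)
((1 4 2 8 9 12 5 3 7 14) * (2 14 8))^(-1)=((1 4 14)(3 7 8 9 12 5))^(-1)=(1 14 4)(3 5 12 9 8 7)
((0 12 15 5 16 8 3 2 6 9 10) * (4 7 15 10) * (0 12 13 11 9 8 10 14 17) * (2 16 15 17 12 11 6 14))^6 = (0 10)(3 7)(4 8)(6 9)(11 13)(16 17)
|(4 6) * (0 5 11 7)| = 4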